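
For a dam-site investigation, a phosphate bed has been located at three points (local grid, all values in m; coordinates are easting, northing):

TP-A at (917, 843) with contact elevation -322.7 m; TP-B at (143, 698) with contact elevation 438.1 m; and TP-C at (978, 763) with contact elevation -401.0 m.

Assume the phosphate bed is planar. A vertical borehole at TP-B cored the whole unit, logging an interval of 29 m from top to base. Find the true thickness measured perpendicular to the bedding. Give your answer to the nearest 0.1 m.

20.1 m

Let the plane be z = a·easting + b·northing + c.
TP-B−TP-A: −774a − 145b = 760.8;  TP-C−TP-A: 61a − 80b = −78.3.
Solving gives a = −1.02053, b = 0.20060.
|∇z| = √(a²+b²) = 1.04005, so dip δ = arctan(1.04005) = 46.12°.
True thickness = vertical thickness × cos δ = 29 × cos 46.12° = 20.1 m.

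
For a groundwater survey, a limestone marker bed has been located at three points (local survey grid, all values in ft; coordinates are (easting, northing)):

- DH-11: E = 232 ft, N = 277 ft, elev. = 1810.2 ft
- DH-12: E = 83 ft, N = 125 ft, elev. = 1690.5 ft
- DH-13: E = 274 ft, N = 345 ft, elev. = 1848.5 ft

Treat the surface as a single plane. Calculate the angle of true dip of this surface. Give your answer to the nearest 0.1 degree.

Let the plane be z = a·E + b·N + c.
DH-12−DH-11: −149a − 152b = −119.7;  DH-13−DH-11: 42a + 68b = 38.3.
Solving gives a = 0.61846, b = 0.18124.
Gradient magnitude |∇z| = √(a² + b²) = √(0.38250 + 0.03285) = 0.64447.
True dip = arctan(0.64447) = 32.8°, dipping toward WSW (azimuth ≈ 254°).

32.8°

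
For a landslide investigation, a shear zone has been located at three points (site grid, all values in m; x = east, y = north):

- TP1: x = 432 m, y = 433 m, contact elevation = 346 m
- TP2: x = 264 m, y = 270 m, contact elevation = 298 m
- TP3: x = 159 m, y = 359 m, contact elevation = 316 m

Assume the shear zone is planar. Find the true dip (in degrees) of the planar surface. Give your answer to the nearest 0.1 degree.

Let the plane be z = a·x + b·y + c.
TP2−TP1: −168a − 163b = −48;  TP3−TP1: −273a − 74b = −30.
Solving gives a = 0.04173, b = 0.25147.
Gradient magnitude |∇z| = √(a² + b²) = √(0.00174 + 0.06324) = 0.25491.
True dip = arctan(0.25491) = 14.3°, dipping toward S (azimuth ≈ 189°).

14.3°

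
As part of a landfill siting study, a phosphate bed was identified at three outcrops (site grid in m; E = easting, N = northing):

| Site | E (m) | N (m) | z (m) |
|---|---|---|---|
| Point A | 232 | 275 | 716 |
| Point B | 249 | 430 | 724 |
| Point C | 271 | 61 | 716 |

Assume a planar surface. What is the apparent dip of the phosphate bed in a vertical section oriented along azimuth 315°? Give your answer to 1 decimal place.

5.8°

Two edge vectors: Point A→Point B = (17, 155, 8), Point A→Point C = (39, -214, 0).
Normal n = (Point A→Point B) × (Point A→Point C) = (1712, 312, -9683).
So ∂z/∂E = −n_x/n_z = 0.17680 and ∂z/∂N = −n_y/n_z = 0.03222.
Unit vector along 315° is (sin 315°, cos 315°) = (-0.7071, 0.7071).
Slope in that direction = a·(-0.7071) + b·(0.7071) = −0.10224.
Apparent dip = arctan|0.10224| = 5.8° (true dip is 10.2°, so apparent ≤ true as expected).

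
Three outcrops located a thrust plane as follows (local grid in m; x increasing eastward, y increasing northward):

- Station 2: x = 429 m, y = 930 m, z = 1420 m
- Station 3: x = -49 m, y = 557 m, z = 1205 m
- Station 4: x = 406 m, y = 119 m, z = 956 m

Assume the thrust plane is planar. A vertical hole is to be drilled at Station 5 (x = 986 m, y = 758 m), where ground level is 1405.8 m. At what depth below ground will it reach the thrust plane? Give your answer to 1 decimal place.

Two edge vectors: Station 2→Station 3 = (-478, -373, -215), Station 2→Station 4 = (-23, -811, -464).
Normal n = (Station 2→Station 3) × (Station 2→Station 4) = (-1293, -216847, 379079).
So ∂z/∂x = −n_x/n_z = 0.00341 and ∂z/∂y = −n_y/n_z = 0.57204.
Intercept c from Station 2: 1420 − 1.46 − 531.99 = 886.54.
At (986, 758): z_contact = 3.36 + 433.60 + 886.54 = 1323.51 m.
Depth below ground = 1405.8 − 1323.51 = 82.3 m.

82.3 m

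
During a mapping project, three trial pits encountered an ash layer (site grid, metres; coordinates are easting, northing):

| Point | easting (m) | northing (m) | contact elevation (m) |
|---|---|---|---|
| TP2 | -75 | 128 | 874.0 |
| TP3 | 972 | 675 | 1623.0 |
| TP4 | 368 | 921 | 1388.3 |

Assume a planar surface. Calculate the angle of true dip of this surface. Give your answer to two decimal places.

Two edge vectors: TP2→TP3 = (1047, 547, 749), TP2→TP4 = (443, 793, 514.3).
Normal n = (TP2→TP3) × (TP2→TP4) = (-312634.9, -206665.1, 587950).
So ∂z/∂easting = −n_x/n_z = 0.53174 and ∂z/∂northing = −n_y/n_z = 0.35150.
Gradient magnitude |∇z| = √(a² + b²) = √(0.28274 + 0.12355) = 0.63741.
True dip = arctan(0.63741) = 32.51°, dipping toward WSW (azimuth ≈ 237°).

32.51°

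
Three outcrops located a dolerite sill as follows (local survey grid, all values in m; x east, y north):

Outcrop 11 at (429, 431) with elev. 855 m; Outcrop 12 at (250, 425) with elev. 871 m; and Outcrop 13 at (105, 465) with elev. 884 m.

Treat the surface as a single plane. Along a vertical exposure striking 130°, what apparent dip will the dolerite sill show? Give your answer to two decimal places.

Let the plane be z = a·x + b·y + c.
Outcrop 12−Outcrop 11: −179a − 6b = 16;  Outcrop 13−Outcrop 11: −324a + 34b = 29.
Solving gives a = −0.08941, b = 0.00087.
Unit vector along 130° is (sin 130°, cos 130°) = (0.7660, -0.6428).
Slope in that direction = a·(0.7660) + b·(-0.6428) = −0.06906.
Apparent dip = arctan|0.06906| = 3.95° (true dip is 5.1°, so apparent ≤ true as expected).

3.95°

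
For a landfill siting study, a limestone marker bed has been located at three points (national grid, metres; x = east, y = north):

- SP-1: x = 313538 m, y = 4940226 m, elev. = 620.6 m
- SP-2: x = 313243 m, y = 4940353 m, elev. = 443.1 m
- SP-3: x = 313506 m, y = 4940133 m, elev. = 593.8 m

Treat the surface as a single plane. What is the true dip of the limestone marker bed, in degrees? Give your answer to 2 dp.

32.46°

Two edge vectors: SP-1→SP-2 = (-295, 127, -177.5), SP-1→SP-3 = (-32, -93, -26.8).
Normal n = (SP-1→SP-2) × (SP-1→SP-3) = (-19911.1, -2226, 31499).
So ∂z/∂x = −n_x/n_z = 0.63212 and ∂z/∂y = −n_y/n_z = 0.07067.
Gradient magnitude |∇z| = √(a² + b²) = √(0.39957 + 0.00499) = 0.63606.
True dip = arctan(0.63606) = 32.46°, dipping toward W (azimuth ≈ 264°).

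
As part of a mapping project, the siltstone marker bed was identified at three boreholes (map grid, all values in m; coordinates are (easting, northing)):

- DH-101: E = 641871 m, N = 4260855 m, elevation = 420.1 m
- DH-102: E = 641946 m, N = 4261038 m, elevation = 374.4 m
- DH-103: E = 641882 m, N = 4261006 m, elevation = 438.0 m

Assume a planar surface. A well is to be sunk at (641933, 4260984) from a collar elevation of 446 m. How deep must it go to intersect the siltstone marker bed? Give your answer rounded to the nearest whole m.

Let the plane be z = a·E + b·N + c.
DH-102−DH-101: 75a + 183b = −45.7;  DH-103−DH-101: 11a + 151b = 17.9.
Solving gives a = −1.09282646, b = 0.19815292.
Then c = 420.1 − a·641871 − b·4260855 = −142427.15.
At (641933, 4260984): z_contact = −701521.4 + 844326.4 − 142427.15 = 377.9 m.
Depth below ground = 446 − 377.9 = 68 m.

68 m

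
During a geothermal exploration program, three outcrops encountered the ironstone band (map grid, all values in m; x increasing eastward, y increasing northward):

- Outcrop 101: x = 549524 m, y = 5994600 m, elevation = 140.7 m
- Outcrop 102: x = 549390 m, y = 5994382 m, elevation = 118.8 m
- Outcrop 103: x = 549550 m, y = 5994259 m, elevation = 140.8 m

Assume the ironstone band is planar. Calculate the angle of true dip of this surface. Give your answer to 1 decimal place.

Two edge vectors: Outcrop 101→Outcrop 102 = (-134, -218, -21.9), Outcrop 101→Outcrop 103 = (26, -341, 0.1).
Normal n = (Outcrop 101→Outcrop 102) × (Outcrop 101→Outcrop 103) = (-7489.7, -556, 51362).
So ∂z/∂x = −n_x/n_z = 0.14582 and ∂z/∂y = −n_y/n_z = 0.01083.
Gradient magnitude |∇z| = √(a² + b²) = √(0.02126 + 0.00012) = 0.14622.
True dip = arctan(0.14622) = 8.3°, dipping toward W (azimuth ≈ 266°).

8.3°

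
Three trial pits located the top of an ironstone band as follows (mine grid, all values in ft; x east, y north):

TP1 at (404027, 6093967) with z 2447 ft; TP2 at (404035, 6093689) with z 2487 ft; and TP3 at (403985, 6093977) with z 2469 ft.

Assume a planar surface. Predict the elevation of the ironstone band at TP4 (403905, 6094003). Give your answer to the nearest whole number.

2510 ft

Two edge vectors: TP1→TP2 = (8, -278, 40), TP1→TP3 = (-42, 10, 22).
Normal n = (TP1→TP2) × (TP1→TP3) = (-6516, -1856, -11596).
So ∂z/∂x = −n_x/n_z = −0.56191790 and ∂z/∂y = −n_y/n_z = −0.16005519.
Intercept c from TP1: 2447 + 227030.00 + 975371.05 = 1204848.06.
At (403905, 6094003): z = −226961.5 − 975376.8 + 1204848.06 = 2509.8 ft.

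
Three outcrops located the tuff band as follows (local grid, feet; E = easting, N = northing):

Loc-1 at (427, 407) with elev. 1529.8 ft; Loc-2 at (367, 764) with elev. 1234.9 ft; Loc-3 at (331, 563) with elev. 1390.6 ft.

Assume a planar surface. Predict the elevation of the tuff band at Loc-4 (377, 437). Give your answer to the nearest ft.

Two edge vectors: Loc-1→Loc-2 = (-60, 357, -294.9), Loc-1→Loc-3 = (-96, 156, -139.2).
Normal n = (Loc-1→Loc-2) × (Loc-1→Loc-3) = (-3690, 19958.4, 24912).
So ∂z/∂E = −n_x/n_z = 0.14812 and ∂z/∂N = −n_y/n_z = −0.80116.
Intercept c from Loc-1: 1529.8 − 63.25 + 326.07 = 1792.62.
At (377, 437): z = 55.8 − 350.1 + 1792.62 = 1498.4 ft.

1498 ft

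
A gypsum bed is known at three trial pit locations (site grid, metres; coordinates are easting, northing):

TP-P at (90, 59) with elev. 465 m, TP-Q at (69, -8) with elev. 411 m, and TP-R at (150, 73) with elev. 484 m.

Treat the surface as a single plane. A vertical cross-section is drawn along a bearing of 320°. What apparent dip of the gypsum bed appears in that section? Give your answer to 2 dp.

Let the plane be z = a·easting + b·northing + c.
TP-Q−TP-P: −21a − 67b = −54;  TP-R−TP-P: 60a + 14b = 19.
Solving gives a = 0.13875, b = 0.76248.
Unit vector along 320° is (sin 320°, cos 320°) = (-0.6428, 0.7660).
Slope in that direction = a·(-0.6428) + b·(0.7660) = 0.49490.
Apparent dip = arctan|0.49490| = 26.33° (true dip is 37.8°, so apparent ≤ true as expected).

26.33°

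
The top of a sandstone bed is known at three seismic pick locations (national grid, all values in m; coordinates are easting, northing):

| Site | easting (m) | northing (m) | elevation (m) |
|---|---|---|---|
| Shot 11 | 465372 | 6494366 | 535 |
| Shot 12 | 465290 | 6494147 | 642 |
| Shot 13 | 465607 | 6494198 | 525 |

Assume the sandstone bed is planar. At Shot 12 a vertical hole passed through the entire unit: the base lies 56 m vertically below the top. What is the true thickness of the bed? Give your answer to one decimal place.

50.4 m

Two edge vectors: Shot 11→Shot 12 = (-82, -219, 107), Shot 11→Shot 13 = (235, -168, -10).
Normal n = (Shot 11→Shot 12) × (Shot 11→Shot 13) = (20166, 24325, 65241).
So ∂z/∂easting = −n_x/n_z = −0.30910 and ∂z/∂northing = −n_y/n_z = −0.37285.
|∇z| = √(a²+b²) = 0.48431, so dip δ = arctan(0.48431) = 25.84°.
True thickness = vertical thickness × cos δ = 56 × cos 25.84° = 50.4 m.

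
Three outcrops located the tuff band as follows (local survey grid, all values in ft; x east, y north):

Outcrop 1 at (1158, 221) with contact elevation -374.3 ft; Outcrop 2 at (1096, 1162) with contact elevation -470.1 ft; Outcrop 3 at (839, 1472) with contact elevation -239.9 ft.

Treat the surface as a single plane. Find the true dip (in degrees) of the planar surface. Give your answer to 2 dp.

Two edge vectors: Outcrop 1→Outcrop 2 = (-62, 941, -95.8), Outcrop 1→Outcrop 3 = (-319, 1251, 134.4).
Normal n = (Outcrop 1→Outcrop 2) × (Outcrop 1→Outcrop 3) = (246316.2, 38893, 222617).
So ∂z/∂x = −n_x/n_z = −1.10646 and ∂z/∂y = −n_y/n_z = −0.17471.
Gradient magnitude |∇z| = √(a² + b²) = √(1.22425 + 0.03052) = 1.12017.
True dip = arctan(1.12017) = 48.24°, dipping toward E (azimuth ≈ 081°).

48.24°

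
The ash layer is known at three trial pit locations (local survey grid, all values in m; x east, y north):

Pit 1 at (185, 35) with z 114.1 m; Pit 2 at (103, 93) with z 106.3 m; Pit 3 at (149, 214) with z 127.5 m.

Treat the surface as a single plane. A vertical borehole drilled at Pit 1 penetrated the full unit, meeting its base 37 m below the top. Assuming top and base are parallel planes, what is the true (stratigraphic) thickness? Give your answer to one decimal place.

36.2 m

Two edge vectors: Pit 1→Pit 2 = (-82, 58, -7.8), Pit 1→Pit 3 = (-36, 179, 13.4).
Normal n = (Pit 1→Pit 2) × (Pit 1→Pit 3) = (2173.4, 1379.6, -12590).
So ∂z/∂x = −n_x/n_z = 0.17263 and ∂z/∂y = −n_y/n_z = 0.10958.
|∇z| = √(a²+b²) = 0.20447, so dip δ = arctan(0.20447) = 11.56°.
True thickness = vertical thickness × cos δ = 37 × cos 11.56° = 36.2 m.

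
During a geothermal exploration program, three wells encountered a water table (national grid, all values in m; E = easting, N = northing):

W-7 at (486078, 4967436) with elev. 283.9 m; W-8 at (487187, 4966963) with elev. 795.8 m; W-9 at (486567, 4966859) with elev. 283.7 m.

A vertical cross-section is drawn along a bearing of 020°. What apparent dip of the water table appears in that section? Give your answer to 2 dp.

Let the plane be z = a·E + b·N + c.
W-8−W-7: 1109a − 473b = 511.9;  W-9−W-7: 489a − 577b = −0.2.
Solving gives a = 0.72311, b = 0.61318.
Unit vector along 020° is (sin 20°, cos 20°) = (0.3420, 0.9397).
Slope in that direction = a·(0.3420) + b·(0.9397) = 0.82352.
Apparent dip = arctan|0.82352| = 39.47° (true dip is 43.5°, so apparent ≤ true as expected).

39.47°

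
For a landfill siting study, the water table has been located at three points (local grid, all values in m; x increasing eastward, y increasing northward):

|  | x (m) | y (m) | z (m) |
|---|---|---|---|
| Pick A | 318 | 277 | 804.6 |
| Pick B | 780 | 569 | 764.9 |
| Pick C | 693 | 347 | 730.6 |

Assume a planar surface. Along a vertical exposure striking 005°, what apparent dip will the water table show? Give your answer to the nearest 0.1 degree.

12.8°

Let the plane be z = a·x + b·y + c.
Pick B−Pick A: 462a + 292b = −39.7;  Pick C−Pick A: 375a + 70b = −74.
Solving gives a = −0.24403, b = 0.25014.
Unit vector along 005° is (sin 5°, cos 5°) = (0.0872, 0.9962).
Slope in that direction = a·(0.0872) + b·(0.9962) = 0.22792.
Apparent dip = arctan|0.22792| = 12.8° (true dip is 19.3°, so apparent ≤ true as expected).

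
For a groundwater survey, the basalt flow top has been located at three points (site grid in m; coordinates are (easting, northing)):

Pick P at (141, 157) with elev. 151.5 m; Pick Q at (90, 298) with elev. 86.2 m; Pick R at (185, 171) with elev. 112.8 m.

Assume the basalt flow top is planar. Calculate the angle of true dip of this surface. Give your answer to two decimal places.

43.84°

Let the plane be z = a·E + b·N + c.
Pick Q−Pick P: −51a + 141b = −65.3;  Pick R−Pick P: 44a + 14b = −38.7.
Solving gives a = −0.65662, b = −0.70062.
Gradient magnitude |∇z| = √(a² + b²) = √(0.43115 + 0.49087) = 0.96022.
True dip = arctan(0.96022) = 43.84°, dipping toward NE (azimuth ≈ 043°).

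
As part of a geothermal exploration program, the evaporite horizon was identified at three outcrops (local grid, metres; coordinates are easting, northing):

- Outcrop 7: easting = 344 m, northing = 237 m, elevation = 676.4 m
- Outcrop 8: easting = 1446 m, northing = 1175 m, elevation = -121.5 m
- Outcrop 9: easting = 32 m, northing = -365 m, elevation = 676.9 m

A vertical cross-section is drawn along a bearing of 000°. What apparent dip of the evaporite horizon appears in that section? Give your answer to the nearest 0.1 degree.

33.8°

Two edge vectors: Outcrop 7→Outcrop 8 = (1102, 938, -797.9), Outcrop 7→Outcrop 9 = (-312, -602, 0.5).
Normal n = (Outcrop 7→Outcrop 8) × (Outcrop 7→Outcrop 9) = (-479866.8, 248393.8, -370748).
So ∂z/∂easting = −n_x/n_z = −1.29432 and ∂z/∂northing = −n_y/n_z = 0.66998.
Unit vector along 000° is (sin 0°, cos 0°) = (0.0000, 1.0000).
Slope in that direction = a·(0.0000) + b·(1.0000) = 0.66998.
Apparent dip = arctan|0.66998| = 33.8° (true dip is 55.5°, so apparent ≤ true as expected).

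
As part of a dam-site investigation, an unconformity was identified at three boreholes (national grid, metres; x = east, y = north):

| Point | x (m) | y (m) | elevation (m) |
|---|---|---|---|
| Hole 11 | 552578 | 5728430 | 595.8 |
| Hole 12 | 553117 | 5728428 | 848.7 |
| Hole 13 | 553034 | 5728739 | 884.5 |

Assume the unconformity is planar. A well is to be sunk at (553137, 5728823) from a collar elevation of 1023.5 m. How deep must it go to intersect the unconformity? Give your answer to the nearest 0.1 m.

Let the plane be z = a·x + b·y + c.
Hole 12−Hole 11: 539a − 2b = 252.9;  Hole 13−Hole 11: 456a + 309b = 288.7.
Solving gives a = 0.470094887, b = 0.240571947.
Then c = 595.8 − a·552578 − b·5728430 = −1637267.85.
At (553137, 5728823): z_contact = 260026.88 + 1378194.10 − 1637267.85 = 953.13 m.
Depth below ground = 1023.5 − 953.13 = 70.4 m.

70.4 m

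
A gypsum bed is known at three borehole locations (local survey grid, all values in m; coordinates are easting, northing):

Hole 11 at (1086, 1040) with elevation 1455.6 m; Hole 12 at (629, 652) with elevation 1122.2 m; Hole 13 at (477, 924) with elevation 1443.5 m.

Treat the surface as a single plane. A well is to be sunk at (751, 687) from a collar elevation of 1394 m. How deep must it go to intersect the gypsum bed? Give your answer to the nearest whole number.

Let the plane be z = a·easting + b·northing + c.
Hole 12−Hole 11: −457a − 388b = −333.4;  Hole 13−Hole 11: −609a − 116b = −12.1.
Solving gives a = −0.18540, b = 1.07765.
Then c = 1455.6 − a·1086 − b·1040 = 536.19.
At (751, 687): z_contact = −139.2 + 740.3 + 536.19 = 1137.3 m.
Depth below ground = 1394 − 1137.3 = 257 m.

257 m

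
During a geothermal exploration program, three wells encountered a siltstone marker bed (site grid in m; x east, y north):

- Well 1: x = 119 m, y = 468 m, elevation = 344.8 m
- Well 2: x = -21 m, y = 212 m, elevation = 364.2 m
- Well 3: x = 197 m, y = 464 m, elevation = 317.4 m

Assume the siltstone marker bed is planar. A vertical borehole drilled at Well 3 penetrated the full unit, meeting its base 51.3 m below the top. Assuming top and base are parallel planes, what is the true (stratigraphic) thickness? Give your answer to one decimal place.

Let the plane be z = a·x + b·y + c.
Well 2−Well 1: −140a − 256b = 19.4;  Well 3−Well 1: 78a − 4b = −27.4.
Solving gives a = −0.34548, b = 0.11315.
|∇z| = √(a²+b²) = 0.36354, so dip δ = arctan(0.36354) = 19.98°.
True thickness = vertical thickness × cos δ = 51.3 × cos 19.98° = 48.2 m.

48.2 m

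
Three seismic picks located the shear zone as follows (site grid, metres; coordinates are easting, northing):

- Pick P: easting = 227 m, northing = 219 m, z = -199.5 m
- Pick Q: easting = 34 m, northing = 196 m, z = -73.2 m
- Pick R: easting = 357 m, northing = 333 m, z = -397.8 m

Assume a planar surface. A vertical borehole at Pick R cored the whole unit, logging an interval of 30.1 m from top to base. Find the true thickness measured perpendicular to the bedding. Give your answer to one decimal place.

18.7 m

Let the plane be z = a·easting + b·northing + c.
Pick Q−Pick P: −193a − 23b = 126.3;  Pick R−Pick P: 130a + 114b = −198.3.
Solving gives a = −0.51743, b = −1.14943.
|∇z| = √(a²+b²) = 1.26052, so dip δ = arctan(1.26052) = 51.57°.
True thickness = vertical thickness × cos δ = 30.1 × cos 51.57° = 18.7 m.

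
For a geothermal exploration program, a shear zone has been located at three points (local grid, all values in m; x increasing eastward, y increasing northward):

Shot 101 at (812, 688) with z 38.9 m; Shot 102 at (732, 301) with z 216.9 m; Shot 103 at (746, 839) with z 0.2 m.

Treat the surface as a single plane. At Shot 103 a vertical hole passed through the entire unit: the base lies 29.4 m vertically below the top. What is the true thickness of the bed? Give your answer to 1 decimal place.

Two edge vectors: Shot 101→Shot 102 = (-80, -387, 178), Shot 101→Shot 103 = (-66, 151, -38.7).
Normal n = (Shot 101→Shot 102) × (Shot 101→Shot 103) = (-11901.1, -14844, -37622).
So ∂z/∂x = −n_x/n_z = −0.31633 and ∂z/∂y = −n_y/n_z = −0.39456.
|∇z| = √(a²+b²) = 0.50571, so dip δ = arctan(0.50571) = 26.83°.
True thickness = vertical thickness × cos δ = 29.4 × cos 26.83° = 26.2 m.

26.2 m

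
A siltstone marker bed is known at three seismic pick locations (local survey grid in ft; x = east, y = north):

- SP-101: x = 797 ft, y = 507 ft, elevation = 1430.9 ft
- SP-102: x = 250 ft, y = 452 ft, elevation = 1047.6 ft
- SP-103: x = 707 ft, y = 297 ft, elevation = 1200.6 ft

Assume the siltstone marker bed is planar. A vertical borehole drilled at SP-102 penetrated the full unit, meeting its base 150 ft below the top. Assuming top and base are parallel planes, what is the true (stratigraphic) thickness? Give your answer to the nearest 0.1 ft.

104.2 ft

Let the plane be z = a·x + b·y + c.
SP-102−SP-101: −547a − 55b = −383.3;  SP-103−SP-101: −90a − 210b = −230.3.
Solving gives a = 0.61705, b = 0.83222.
|∇z| = √(a²+b²) = 1.03602, so dip δ = arctan(1.03602) = 46.01°.
True thickness = vertical thickness × cos δ = 150 × cos 46.01° = 104.2 ft.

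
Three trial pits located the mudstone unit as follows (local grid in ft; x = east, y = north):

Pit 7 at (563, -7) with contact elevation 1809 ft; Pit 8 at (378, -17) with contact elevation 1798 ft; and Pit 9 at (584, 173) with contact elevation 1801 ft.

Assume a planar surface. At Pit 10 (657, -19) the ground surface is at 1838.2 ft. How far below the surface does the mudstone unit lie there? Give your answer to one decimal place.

Two edge vectors: Pit 7→Pit 8 = (-185, -10, -11), Pit 7→Pit 9 = (21, 180, -8).
Normal n = (Pit 7→Pit 8) × (Pit 7→Pit 9) = (2060, -1711, -33090).
So ∂z/∂x = −n_x/n_z = 0.06225 and ∂z/∂y = −n_y/n_z = −0.05171.
Intercept c from Pit 7: 1809 − 35.05 − 0.36 = 1773.59.
At (657, -19): z_contact = 40.90 + 0.98 + 1773.59 = 1815.47 ft.
Depth below ground = 1838.2 − 1815.47 = 22.7 ft.

22.7 ft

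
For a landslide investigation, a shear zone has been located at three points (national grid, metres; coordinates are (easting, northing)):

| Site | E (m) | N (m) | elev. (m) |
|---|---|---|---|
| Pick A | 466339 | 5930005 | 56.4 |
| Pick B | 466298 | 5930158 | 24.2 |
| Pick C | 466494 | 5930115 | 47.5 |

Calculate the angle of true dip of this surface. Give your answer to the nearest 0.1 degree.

Let the plane be z = a·E + b·N + c.
Pick B−Pick A: −41a + 153b = −32.2;  Pick C−Pick A: 155a + 110b = −8.9.
Solving gives a = 0.07725, b = −0.18976.
Gradient magnitude |∇z| = √(a² + b²) = √(0.00597 + 0.03601) = 0.20488.
True dip = arctan(0.20488) = 11.6°, dipping toward NNW (azimuth ≈ 338°).

11.6°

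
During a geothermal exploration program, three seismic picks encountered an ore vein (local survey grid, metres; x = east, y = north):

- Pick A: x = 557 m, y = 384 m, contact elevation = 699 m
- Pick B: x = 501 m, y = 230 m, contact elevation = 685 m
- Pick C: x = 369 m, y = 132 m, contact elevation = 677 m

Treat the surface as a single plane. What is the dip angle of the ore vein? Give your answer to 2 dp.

Let the plane be z = a·x + b·y + c.
Pick B−Pick A: −56a − 154b = −14;  Pick C−Pick A: −188a − 252b = −22.
Solving gives a = −0.00943, b = 0.09434.
Gradient magnitude |∇z| = √(a² + b²) = √(0.00009 + 0.00890) = 0.09481.
True dip = arctan(0.09481) = 5.42°, dipping toward S (azimuth ≈ 174°).

5.42°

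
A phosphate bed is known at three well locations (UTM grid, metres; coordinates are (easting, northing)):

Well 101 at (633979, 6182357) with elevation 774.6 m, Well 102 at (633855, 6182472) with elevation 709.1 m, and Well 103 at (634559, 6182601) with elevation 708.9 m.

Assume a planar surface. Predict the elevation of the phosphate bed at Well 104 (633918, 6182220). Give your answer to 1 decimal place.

834.5 m

Two edge vectors: Well 101→Well 102 = (-124, 115, -65.5), Well 101→Well 103 = (580, 244, -65.7).
Normal n = (Well 101→Well 102) × (Well 101→Well 103) = (8426.5, -46136.8, -96956).
So ∂z/∂E = −n_x/n_z = 0.086910557 and ∂z/∂N = −n_y/n_z = −0.475852964.
Intercept c from Well 101: 774.6 − 55099.47 + 2941892.90 = 2887568.04.
At (633918, 6182220): z = 55094.2 − 2941827.7 + 2887568.04 = 834.5 m.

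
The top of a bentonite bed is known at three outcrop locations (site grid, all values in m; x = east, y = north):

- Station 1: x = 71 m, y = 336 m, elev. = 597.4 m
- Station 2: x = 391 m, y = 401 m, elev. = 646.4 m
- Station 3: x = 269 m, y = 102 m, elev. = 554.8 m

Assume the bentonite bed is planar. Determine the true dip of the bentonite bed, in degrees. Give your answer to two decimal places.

15.84°

Two edge vectors: Station 1→Station 2 = (320, 65, 49), Station 1→Station 3 = (198, -234, -42.6).
Normal n = (Station 1→Station 2) × (Station 1→Station 3) = (8697, 23334, -87750).
So ∂z/∂x = −n_x/n_z = 0.09911 and ∂z/∂y = −n_y/n_z = 0.26591.
Gradient magnitude |∇z| = √(a² + b²) = √(0.00982 + 0.07071) = 0.28378.
True dip = arctan(0.28378) = 15.84°, dipping toward SSW (azimuth ≈ 200°).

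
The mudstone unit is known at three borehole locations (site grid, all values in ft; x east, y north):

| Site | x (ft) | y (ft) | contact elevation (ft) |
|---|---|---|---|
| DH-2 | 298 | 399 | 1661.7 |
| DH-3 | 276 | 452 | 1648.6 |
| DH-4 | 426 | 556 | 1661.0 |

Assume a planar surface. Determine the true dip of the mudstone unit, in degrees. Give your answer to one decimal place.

Let the plane be z = a·x + b·y + c.
DH-3−DH-2: −22a + 53b = −13.1;  DH-4−DH-2: 128a + 157b = −0.7.
Solving gives a = 0.19727, b = −0.16529.
Gradient magnitude |∇z| = √(a² + b²) = √(0.03891 + 0.02732) = 0.25736.
True dip = arctan(0.25736) = 14.4°, dipping toward NW (azimuth ≈ 310°).

14.4°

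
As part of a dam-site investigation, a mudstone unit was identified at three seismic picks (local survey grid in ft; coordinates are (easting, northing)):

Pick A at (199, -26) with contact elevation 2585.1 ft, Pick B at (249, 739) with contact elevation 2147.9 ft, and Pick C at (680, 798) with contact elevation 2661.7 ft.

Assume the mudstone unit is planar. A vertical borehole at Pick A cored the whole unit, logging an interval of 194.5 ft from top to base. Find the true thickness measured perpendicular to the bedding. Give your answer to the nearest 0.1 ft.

Two edge vectors: Pick A→Pick B = (50, 765, -437.2), Pick A→Pick C = (481, 824, 76.6).
Normal n = (Pick A→Pick B) × (Pick A→Pick C) = (418851.8, -214123.2, -326765).
So ∂z/∂E = −n_x/n_z = 1.28181 and ∂z/∂N = −n_y/n_z = −0.65528.
|∇z| = √(a²+b²) = 1.43960, so dip δ = arctan(1.43960) = 55.21°.
True thickness = vertical thickness × cos δ = 194.5 × cos 55.21° = 111.0 ft.

111.0 ft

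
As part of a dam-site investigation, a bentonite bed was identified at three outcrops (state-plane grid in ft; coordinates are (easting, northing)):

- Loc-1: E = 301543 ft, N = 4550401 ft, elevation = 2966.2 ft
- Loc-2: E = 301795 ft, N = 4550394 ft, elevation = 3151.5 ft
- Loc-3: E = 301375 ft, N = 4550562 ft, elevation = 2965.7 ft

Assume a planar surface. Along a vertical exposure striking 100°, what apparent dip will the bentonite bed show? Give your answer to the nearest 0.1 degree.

Let the plane be z = a·E + b·N + c.
Loc-2−Loc-1: 252a − 7b = 185.3;  Loc-3−Loc-1: −168a + 161b = −0.5.
Solving gives a = 0.75718, b = 0.78699.
Unit vector along 100° is (sin 100°, cos 100°) = (0.9848, -0.1736).
Slope in that direction = a·(0.9848) + b·(-0.1736) = 0.60902.
Apparent dip = arctan|0.60902| = 31.3° (true dip is 47.5°, so apparent ≤ true as expected).

31.3°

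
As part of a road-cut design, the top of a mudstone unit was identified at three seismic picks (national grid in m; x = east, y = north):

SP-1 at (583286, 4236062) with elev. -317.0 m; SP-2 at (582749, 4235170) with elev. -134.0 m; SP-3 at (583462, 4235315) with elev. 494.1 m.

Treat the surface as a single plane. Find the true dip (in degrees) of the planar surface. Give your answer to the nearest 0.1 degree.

53.4°

Two edge vectors: SP-1→SP-2 = (-537, -892, 183), SP-1→SP-3 = (176, -747, 811.1).
Normal n = (SP-1→SP-2) × (SP-1→SP-3) = (-586800.2, 467768.7, 558131).
So ∂z/∂x = −n_x/n_z = 1.05137 and ∂z/∂y = −n_y/n_z = −0.83810.
Gradient magnitude |∇z| = √(a² + b²) = √(1.10537 + 0.70241) = 1.34454.
True dip = arctan(1.34454) = 53.4°, dipping toward NW (azimuth ≈ 309°).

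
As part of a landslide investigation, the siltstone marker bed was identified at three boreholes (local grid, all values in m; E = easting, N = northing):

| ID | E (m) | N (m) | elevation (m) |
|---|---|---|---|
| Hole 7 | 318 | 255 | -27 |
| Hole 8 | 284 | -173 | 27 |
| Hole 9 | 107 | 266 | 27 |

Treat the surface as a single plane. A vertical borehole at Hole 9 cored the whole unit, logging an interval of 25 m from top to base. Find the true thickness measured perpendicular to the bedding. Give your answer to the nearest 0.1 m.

Let the plane be z = a·E + b·N + c.
Hole 8−Hole 7: −34a − 428b = 54;  Hole 9−Hole 7: −211a + 11b = 54.
Solving gives a = −0.26142, b = −0.10540.
|∇z| = √(a²+b²) = 0.28187, so dip δ = arctan(0.28187) = 15.74°.
True thickness = vertical thickness × cos δ = 25 × cos 15.74° = 24.1 m.

24.1 m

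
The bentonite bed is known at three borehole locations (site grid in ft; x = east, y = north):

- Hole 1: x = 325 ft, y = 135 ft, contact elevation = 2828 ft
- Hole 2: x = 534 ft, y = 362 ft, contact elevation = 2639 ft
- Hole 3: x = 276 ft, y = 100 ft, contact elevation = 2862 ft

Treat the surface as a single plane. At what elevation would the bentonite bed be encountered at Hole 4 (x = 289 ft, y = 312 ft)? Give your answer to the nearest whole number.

2738 ft

Two edge vectors: Hole 1→Hole 2 = (209, 227, -189), Hole 1→Hole 3 = (-49, -35, 34).
Normal n = (Hole 1→Hole 2) × (Hole 1→Hole 3) = (1103, 2155, 3808).
So ∂z/∂x = −n_x/n_z = −0.28965 and ∂z/∂y = −n_y/n_z = −0.56591.
Intercept c from Hole 1: 2828 + 94.14 + 76.40 = 2998.54.
At (289, 312): z = −83.7 − 176.6 + 2998.54 = 2738.3 ft.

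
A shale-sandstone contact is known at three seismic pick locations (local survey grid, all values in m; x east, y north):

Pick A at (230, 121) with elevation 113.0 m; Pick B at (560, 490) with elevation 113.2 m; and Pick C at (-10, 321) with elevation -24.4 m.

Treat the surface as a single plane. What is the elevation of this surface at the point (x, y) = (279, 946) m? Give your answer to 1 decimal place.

Two edge vectors: Pick A→Pick B = (330, 369, 0.2), Pick A→Pick C = (-240, 200, -137.4).
Normal n = (Pick A→Pick B) × (Pick A→Pick C) = (-50740.6, 45294, 154560).
So ∂z/∂x = −n_x/n_z = 0.32829 and ∂z/∂y = −n_y/n_z = −0.29305.
Intercept c from Pick A: 113 − 75.51 + 35.46 = 72.95.
At (279, 946): z = 91.6 − 277.2 + 72.95 = -112.7 m.

-112.7 m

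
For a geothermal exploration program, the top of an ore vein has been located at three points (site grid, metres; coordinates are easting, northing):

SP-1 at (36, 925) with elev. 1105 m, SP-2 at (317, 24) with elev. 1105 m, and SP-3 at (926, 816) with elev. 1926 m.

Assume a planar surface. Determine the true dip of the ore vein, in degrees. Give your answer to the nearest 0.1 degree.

Let the plane be z = a·easting + b·northing + c.
SP-2−SP-1: 281a − 901b = 0;  SP-3−SP-1: 890a − 109b = 821.
Solving gives a = 0.95911, b = 0.29912.
Gradient magnitude |∇z| = √(a² + b²) = √(0.91988 + 0.08947) = 1.00467.
True dip = arctan(1.00467) = 45.1°, dipping toward WSW (azimuth ≈ 253°).

45.1°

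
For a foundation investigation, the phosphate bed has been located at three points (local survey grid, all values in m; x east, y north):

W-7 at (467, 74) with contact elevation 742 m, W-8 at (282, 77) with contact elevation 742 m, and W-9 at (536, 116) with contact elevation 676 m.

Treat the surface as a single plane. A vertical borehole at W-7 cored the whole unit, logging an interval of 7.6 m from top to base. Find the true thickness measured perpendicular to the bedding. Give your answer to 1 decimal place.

4.2 m

Two edge vectors: W-7→W-8 = (-185, 3, 0), W-7→W-9 = (69, 42, -66).
Normal n = (W-7→W-8) × (W-7→W-9) = (-198, -12210, -7977).
So ∂z/∂x = −n_x/n_z = −0.02482 and ∂z/∂y = −n_y/n_z = −1.53065.
|∇z| = √(a²+b²) = 1.53085, so dip δ = arctan(1.53085) = 56.85°.
True thickness = vertical thickness × cos δ = 7.6 × cos 56.85° = 4.2 m.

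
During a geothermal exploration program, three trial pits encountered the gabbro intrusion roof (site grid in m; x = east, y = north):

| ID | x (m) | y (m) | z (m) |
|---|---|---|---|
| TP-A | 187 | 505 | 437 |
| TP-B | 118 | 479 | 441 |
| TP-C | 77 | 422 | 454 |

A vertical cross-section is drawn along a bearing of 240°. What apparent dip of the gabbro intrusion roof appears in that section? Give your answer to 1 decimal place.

Let the plane be z = a·x + b·y + c.
TP-B−TP-A: −69a − 26b = 4;  TP-C−TP-A: −110a − 83b = 17.
Solving gives a = 0.03837, b = −0.25567.
Unit vector along 240° is (sin 240°, cos 240°) = (-0.8660, -0.5000).
Slope in that direction = a·(-0.8660) + b·(-0.5000) = 0.09461.
Apparent dip = arctan|0.09461| = 5.4° (true dip is 14.5°, so apparent ≤ true as expected).

5.4°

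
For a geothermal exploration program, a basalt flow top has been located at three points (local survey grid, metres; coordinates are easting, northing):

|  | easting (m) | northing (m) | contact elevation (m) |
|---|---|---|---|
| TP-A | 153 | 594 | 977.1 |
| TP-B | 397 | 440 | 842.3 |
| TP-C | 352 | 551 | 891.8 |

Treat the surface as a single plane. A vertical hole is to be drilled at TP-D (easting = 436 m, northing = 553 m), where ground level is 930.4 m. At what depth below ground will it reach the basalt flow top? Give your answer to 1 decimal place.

Let the plane be z = a·easting + b·northing + c.
TP-B−TP-A: 244a − 154b = −134.8;  TP-C−TP-A: 199a − 43b = −85.3.
Solving gives a = −0.36419, b = 0.29830.
Then c = 977.1 − a·153 − b·594 = 855.63.
At (436, 553): z_contact = −158.78 + 164.96 + 855.63 = 861.81 m.
Depth below ground = 930.4 − 861.81 = 68.6 m.

68.6 m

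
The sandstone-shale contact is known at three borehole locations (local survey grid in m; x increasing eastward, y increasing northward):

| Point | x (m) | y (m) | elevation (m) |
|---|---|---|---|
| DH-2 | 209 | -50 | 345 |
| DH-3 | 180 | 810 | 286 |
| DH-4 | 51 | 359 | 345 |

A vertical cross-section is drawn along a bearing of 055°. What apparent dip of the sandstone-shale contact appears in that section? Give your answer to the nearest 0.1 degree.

Two edge vectors: DH-2→DH-3 = (-29, 860, -59), DH-2→DH-4 = (-158, 409, 0).
Normal n = (DH-2→DH-3) × (DH-2→DH-4) = (24131, 9322, 124019).
So ∂z/∂x = −n_x/n_z = −0.19458 and ∂z/∂y = −n_y/n_z = −0.07517.
Unit vector along 055° is (sin 55°, cos 55°) = (0.8192, 0.5736).
Slope in that direction = a·(0.8192) + b·(0.5736) = −0.20250.
Apparent dip = arctan|0.20250| = 11.4° (true dip is 11.8°, so apparent ≤ true as expected).

11.4°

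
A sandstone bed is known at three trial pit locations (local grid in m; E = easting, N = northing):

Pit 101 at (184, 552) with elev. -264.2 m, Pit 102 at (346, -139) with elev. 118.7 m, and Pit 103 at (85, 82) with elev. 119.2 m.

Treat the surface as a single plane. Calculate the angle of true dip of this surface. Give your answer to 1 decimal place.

42.2°

Two edge vectors: Pit 101→Pit 102 = (162, -691, 382.9), Pit 101→Pit 103 = (-99, -470, 383.4).
Normal n = (Pit 101→Pit 102) × (Pit 101→Pit 103) = (-84966.4, -100017.9, -144549).
So ∂z/∂E = −n_x/n_z = −0.58780 and ∂z/∂N = −n_y/n_z = −0.69193.
Gradient magnitude |∇z| = √(a² + b²) = √(0.34551 + 0.47877) = 0.90790.
True dip = arctan(0.90790) = 42.2°, dipping toward NE (azimuth ≈ 040°).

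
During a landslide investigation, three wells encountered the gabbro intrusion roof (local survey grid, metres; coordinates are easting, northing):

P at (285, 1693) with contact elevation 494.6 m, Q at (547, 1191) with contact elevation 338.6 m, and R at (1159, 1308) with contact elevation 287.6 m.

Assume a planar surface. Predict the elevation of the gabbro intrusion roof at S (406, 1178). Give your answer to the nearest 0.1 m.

Let the plane be z = a·easting + b·northing + c.
Q−P: 262a − 502b = −156;  R−P: 874a − 385b = −207.
Solving gives a = −0.129792, b = 0.243017.
Then c = 494.6 − a·285 − b·1693 = 120.16.
At (406, 1178): z = −52.7 + 286.3 + 120.16 = 353.7 m.

353.7 m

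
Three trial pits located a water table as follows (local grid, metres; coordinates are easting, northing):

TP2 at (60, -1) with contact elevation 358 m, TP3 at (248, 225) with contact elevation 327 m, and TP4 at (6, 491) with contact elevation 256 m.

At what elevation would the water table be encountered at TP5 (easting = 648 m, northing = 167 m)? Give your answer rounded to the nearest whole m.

Let the plane be z = a·easting + b·northing + c.
TP3−TP2: 188a + 226b = −31;  TP4−TP2: −54a + 492b = −102.
Solving gives a = 0.07450, b = −0.19914.
Then c = 358 − a·60 − b·-1 = 353.33.
At (648, 167): z = 48.3 − 33.3 + 353.33 = 368.3 m.

368 m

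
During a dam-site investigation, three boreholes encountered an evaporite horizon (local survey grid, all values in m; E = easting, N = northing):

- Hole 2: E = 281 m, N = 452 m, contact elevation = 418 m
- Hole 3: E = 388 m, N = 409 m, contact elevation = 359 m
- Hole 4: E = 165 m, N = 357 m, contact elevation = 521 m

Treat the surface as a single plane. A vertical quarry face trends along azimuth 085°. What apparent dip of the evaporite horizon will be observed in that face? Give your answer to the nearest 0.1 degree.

34.4°

Let the plane be z = a·E + b·N + c.
Hole 3−Hole 2: 107a − 43b = −59;  Hole 4−Hole 2: −116a − 95b = 103.
Solving gives a = −0.66218, b = −0.27565.
Unit vector along 085° is (sin 85°, cos 85°) = (0.9962, 0.0872).
Slope in that direction = a·(0.9962) + b·(0.0872) = −0.68368.
Apparent dip = arctan|0.68368| = 34.4° (true dip is 35.7°, so apparent ≤ true as expected).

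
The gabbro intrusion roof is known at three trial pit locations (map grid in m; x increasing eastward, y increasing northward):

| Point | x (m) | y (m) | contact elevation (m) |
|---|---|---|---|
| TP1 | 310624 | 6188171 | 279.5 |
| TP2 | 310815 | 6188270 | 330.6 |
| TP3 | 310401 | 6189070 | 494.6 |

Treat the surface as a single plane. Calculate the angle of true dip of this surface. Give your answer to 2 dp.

Two edge vectors: TP1→TP2 = (191, 99, 51.1), TP1→TP3 = (-223, 899, 215.1).
Normal n = (TP1→TP2) × (TP1→TP3) = (-24644, -52479.4, 193786).
So ∂z/∂x = −n_x/n_z = 0.12717 and ∂z/∂y = −n_y/n_z = 0.27081.
Gradient magnitude |∇z| = √(a² + b²) = √(0.01617 + 0.07334) = 0.29918.
True dip = arctan(0.29918) = 16.66°, dipping toward SSW (azimuth ≈ 205°).

16.66°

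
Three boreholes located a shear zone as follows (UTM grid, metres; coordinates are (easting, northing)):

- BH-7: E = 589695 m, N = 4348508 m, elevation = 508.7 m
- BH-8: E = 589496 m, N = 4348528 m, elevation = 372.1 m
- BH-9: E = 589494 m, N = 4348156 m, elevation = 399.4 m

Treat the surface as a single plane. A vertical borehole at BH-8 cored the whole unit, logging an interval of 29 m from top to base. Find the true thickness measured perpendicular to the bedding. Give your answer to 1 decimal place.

23.9 m

Let the plane be z = a·E + b·N + c.
BH-8−BH-7: −199a + 20b = −136.6;  BH-9−BH-7: −201a − 352b = −109.3.
Solving gives a = 0.67869, b = −0.07704.
|∇z| = √(a²+b²) = 0.68305, so dip δ = arctan(0.68305) = 34.33°.
True thickness = vertical thickness × cos δ = 29 × cos 34.33° = 23.9 m.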